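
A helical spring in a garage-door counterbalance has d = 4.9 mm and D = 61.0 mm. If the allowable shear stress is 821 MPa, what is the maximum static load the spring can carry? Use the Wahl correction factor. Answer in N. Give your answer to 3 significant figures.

C = D/d = 61.0/4.9 = 12.4490
K_W = (4C−1)/(4C−4) + 0.615/C = 48.796/45.796 + 0.0494 = 1.1149
τ_max = K·8FD/(πd³) → F_max = τ_allow·πd³/(8DK)
F_max = 821·π·4.9³/(8·61.0·1.1149) = 3.0345e+05/544.08 = 557.73 N

558 N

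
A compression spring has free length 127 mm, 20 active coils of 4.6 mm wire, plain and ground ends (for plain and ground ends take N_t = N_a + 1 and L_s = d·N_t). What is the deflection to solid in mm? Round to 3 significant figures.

N_t = 21; L_s = 4.6·21 = 96.6 mm
δ_solid = L₀ − L_s = 127 − 96.6 = 30.4 mm

30.4 mm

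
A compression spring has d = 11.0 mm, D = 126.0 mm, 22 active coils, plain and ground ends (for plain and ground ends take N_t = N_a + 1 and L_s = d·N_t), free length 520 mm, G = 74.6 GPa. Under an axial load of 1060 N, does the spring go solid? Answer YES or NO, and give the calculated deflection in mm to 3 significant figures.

YES, δ = 342 mm

k = Gd⁴/(8D³N_a) = (74.6×10³)(11.0⁴)/(8·126.0³·22) = 3.1023 N/mm
N_t = 23; L_s = 11.0·23 = 253 mm; δ_solid = L₀ − L_s = 520 − 253 = 267 mm
δ = F/k = 1060/3.1023 = 341.68 mm
δ ≥ δ_solid → spring goes solid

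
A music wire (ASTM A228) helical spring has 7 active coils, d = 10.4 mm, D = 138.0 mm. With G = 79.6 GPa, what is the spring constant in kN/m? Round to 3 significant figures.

k = Gd⁴/(8D³N_a) = (79.6×10³ × 10.4⁴) / (8 × 138.0³ × 7)
  = 9.31207e+08 / 1.47172e+08 = 6.3273 N/mm

6.33 kN/m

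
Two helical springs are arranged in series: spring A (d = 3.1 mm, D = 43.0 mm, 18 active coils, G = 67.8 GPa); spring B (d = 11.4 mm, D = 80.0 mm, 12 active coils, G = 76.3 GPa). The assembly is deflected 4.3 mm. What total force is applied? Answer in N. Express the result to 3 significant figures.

2.30 N

k_A = Gd⁴/(8D³N_a) = (67.8×10³)(3.1⁴)/(8·43.0³·18) = 0.5469 N/mm
k_B = Gd⁴/(8D³N_a) = (76.3×10³)(11.4⁴)/(8·80.0³·12) = 26.218 N/mm
Series: 1/k_eq = 1/0.5469 + 1/26.218 = 1.8666; k_eq = 0.53573 N/mm
F = k_eq·δ = 0.53573·4.3 = 2.3036 N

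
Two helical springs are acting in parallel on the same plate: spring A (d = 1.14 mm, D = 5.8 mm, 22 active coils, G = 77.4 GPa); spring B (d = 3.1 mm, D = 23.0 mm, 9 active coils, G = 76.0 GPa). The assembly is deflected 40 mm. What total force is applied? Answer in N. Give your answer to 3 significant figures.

473 N

k_A = Gd⁴/(8D³N_a) = (77.4×10³)(1.14⁴)/(8·5.8³·22) = 3.8068 N/mm
k_B = Gd⁴/(8D³N_a) = (76.0×10³)(3.1⁴)/(8·23.0³·9) = 8.0121 N/mm
Parallel: k_eq = 3.8068 + 8.0121 = 11.819 N/mm
F = k_eq·δ = 11.819·40 = 472.76 N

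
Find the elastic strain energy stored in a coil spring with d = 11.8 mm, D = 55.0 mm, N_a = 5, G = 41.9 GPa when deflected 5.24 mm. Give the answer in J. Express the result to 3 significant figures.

k = Gd⁴/(8D³N_a) = (41.9×10³)(11.8⁴)/(8·55.0³·5) = 122.07 N/mm
U = ½kδ² = 0.5 × 122.07 × 5.24² = 1675.8 N·mm = 1.6758 J

1.68 J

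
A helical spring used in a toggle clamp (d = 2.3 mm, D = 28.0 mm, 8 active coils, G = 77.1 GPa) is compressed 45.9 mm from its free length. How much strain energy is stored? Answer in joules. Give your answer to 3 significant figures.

k = Gd⁴/(8D³N_a) = (77.1×10³)(2.3⁴)/(8·28.0³·8) = 1.5357 N/mm
U = ½kδ² = 0.5 × 1.5357 × 45.9² = 1617.7 N·mm = 1.6177 J

1.62 J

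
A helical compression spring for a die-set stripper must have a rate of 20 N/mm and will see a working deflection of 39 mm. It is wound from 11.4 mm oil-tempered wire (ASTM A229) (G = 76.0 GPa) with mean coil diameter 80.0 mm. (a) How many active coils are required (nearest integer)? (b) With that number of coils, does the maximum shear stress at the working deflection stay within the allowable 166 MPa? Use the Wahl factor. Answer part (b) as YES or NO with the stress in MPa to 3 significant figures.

(a) 16 coils; (b) YES, τ_max = 127 MPa

N_a = Gd⁴/(8D³k) = (76.0×10³)(11.4⁴)/(8·80.0³·20) = 15.67 → N_a = 16
Actual rate k = Gd⁴/(8D³·16) = 19.586 N/mm
Working load F = kδ = 19.586·39 = 763.87 N
C = 80.0/11.4 = 7.0175; K_W = (4C−1)/(4C−4)+0.615/C = 1.2123
τ_max = K_W·8FD/(πd³) = 1.2123·105.03 = 127.33 MPa
τ_max ≤ 166 MPa → acceptable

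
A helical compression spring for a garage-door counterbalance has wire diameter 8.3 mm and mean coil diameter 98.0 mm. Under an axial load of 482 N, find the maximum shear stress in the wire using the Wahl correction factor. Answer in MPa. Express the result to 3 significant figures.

236 MPa

Spring index C = D/d = 98.0/8.3 = 11.8072
K_W = (4C−1)/(4C−4) + 0.615/C = 46.229/43.229 + 0.0521 = 1.1215
τ₀ = 8FD/(πd³) = 8·482·98.0/(π·8.3³) = 377888/1796.3 = 210.37 MPa
τ_max = K·τ₀ = 1.1215 × 210.37 = 235.92 MPa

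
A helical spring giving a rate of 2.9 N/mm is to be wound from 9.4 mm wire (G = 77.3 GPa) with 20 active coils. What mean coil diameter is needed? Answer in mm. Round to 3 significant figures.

D = (Gd⁴/(8N_a·k))^(1/3) = (77.3×10³·9.4⁴/(8·20·2.9))^(1/3)
  = (1.30069e+06)^(1/3) = 109.1585 mm

109 mm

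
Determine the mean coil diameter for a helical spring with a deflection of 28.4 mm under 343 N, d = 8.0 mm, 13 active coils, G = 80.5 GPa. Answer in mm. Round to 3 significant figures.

Required rate k = F/δ = 343/28.4 = 12.077 N/mm
D = (Gd⁴/(8N_a·k))^(1/3) = (80.5×10³·8.0⁴/(8·13·12.077))^(1/3)
  = (262511)^(1/3) = 64.0298 mm

64.0 mm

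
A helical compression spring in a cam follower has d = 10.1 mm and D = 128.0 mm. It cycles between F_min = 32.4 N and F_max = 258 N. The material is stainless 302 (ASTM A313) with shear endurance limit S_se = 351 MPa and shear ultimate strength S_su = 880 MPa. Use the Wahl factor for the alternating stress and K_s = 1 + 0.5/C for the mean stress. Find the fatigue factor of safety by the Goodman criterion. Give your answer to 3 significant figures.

C = D/d = 128.0/10.1 = 12.6733; K_W = (4C−1)/(4C−4)+0.615/C = 1.1128; K_s = 1+0.5/C = 1.0395
F_a = (F_max−F_min)/2 = 112.8 N; F_m = (F_max+F_min)/2 = 145.2 N
τ_a = K_W·8F_aD/(πd³) = 1.1128 × 35.686 = 39.71 MPa
τ_m = K_s·8F_mD/(πd³) = 1.0395 × 45.936 = 47.748 MPa
Goodman: 1/n_f = τ_a/S_se + τ_m/S_su = 39.71/351 + 47.748/880 = 0.11313 + 0.05426 = 0.16739
n_f = 1/0.16739 = 5.974

5.97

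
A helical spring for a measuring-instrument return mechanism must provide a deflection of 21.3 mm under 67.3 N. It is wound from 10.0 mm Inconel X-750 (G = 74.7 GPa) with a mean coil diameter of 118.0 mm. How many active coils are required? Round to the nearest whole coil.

18

Required rate k = F/δ = 67.3/21.3 = 3.1596 N/mm
N_a = Gd⁴/(8D³k) = (74.7×10³ × 10.0⁴)/(8 × 118.0³ × 3.1596)
    = 7.47e+08 / 4.15309e+07 = 17.99 → 18 coils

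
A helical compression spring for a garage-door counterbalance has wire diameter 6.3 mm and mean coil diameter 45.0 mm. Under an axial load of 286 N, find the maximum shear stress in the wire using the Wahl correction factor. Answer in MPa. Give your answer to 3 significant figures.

158 MPa

Spring index C = D/d = 45.0/6.3 = 7.1429
K_W = (4C−1)/(4C−4) + 0.615/C = 27.571/24.571 + 0.0861 = 1.2082
τ₀ = 8FD/(πd³) = 8·286·45.0/(π·6.3³) = 102960/785.55 = 131.07 MPa
τ_max = K·τ₀ = 1.2082 × 131.07 = 158.36 MPa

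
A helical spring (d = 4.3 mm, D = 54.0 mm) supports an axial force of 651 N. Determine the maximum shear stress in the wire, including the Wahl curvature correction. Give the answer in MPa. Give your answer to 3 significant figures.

Spring index C = D/d = 54.0/4.3 = 12.5581
K_W = (4C−1)/(4C−4) + 0.615/C = 49.233/46.233 + 0.0490 = 1.1139
τ₀ = 8FD/(πd³) = 8·651·54.0/(π·4.3³) = 281232/249.78 = 1125.9 MPa
τ_max = K·τ₀ = 1.1139 × 1125.9 = 1254.1 MPa

1250 MPa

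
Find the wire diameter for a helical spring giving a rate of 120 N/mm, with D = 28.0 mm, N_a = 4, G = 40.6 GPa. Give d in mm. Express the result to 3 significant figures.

d = (8D³N_a·k / G)^(1/4) = (8·28.0³·4·120 / (40.6×10³))^0.25
  = (2076.2)^0.25 = 6.7502 mm

6.75 mm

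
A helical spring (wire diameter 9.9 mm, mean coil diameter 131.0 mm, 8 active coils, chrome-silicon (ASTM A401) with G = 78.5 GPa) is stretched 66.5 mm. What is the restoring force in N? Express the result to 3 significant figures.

349 N

k = Gd⁴/(8D³N_a) = (78.5×10³)(9.9⁴)/(8·131.0³·8) = 5.241 N/mm
F = k·δ = 5.241 × 66.5 = 348.53 N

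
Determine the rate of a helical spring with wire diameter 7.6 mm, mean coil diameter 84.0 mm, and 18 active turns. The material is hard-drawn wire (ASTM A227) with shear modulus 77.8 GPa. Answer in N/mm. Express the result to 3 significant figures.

3.04 N/mm

k = Gd⁴/(8D³N_a) = (77.8×10³ × 7.6⁴) / (8 × 84.0³ × 18)
  = 2.59558e+08 / 8.53494e+07 = 3.0411 N/mm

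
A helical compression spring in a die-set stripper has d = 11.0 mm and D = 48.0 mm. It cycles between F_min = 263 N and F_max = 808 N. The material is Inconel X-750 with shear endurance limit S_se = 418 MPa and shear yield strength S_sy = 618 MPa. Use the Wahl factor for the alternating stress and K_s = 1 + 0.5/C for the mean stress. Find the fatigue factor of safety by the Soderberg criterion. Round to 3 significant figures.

C = D/d = 48.0/11.0 = 4.3636; K_W = (4C−1)/(4C−4)+0.615/C = 1.3639; K_s = 1+0.5/C = 1.1146
F_a = (F_max−F_min)/2 = 272.5 N; F_m = (F_max+F_min)/2 = 535.5 N
τ_a = K_W·8F_aD/(πd³) = 1.3639 × 25.025 = 34.132 MPa
τ_m = K_s·8F_mD/(πd³) = 1.1146 × 49.177 = 54.812 MPa
Soderberg: 1/n_f = τ_a/S_se + τ_m/S_sy = 34.132/418 + 54.812/618 = 0.08165 + 0.08869 = 0.17035
n_f = 1/0.17035 = 5.87

5.87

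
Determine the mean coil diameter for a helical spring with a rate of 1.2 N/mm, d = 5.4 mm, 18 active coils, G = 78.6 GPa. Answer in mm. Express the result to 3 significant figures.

72.9 mm

D = (Gd⁴/(8N_a·k))^(1/3) = (78.6×10³·5.4⁴/(8·18·1.2))^(1/3)
  = (386771)^(1/3) = 72.8592 mm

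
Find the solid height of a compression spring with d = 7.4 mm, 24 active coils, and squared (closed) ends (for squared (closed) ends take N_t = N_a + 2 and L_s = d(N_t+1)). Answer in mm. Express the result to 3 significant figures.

squared (closed) ends: N_t = N_a + 2 = 24 + 2 = 26
L_s = d·(N_t+1) = 7.4 × 27 = 199.8 mm

200 mm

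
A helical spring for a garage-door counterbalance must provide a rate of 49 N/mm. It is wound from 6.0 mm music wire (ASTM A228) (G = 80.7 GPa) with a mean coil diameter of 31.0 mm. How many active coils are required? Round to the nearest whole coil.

9

N_a = Gd⁴/(8D³k) = (80.7×10³ × 6.0⁴)/(8 × 31.0³ × 49)
    = 1.04587e+08 / 1.16781e+07 = 8.956 → 9 coils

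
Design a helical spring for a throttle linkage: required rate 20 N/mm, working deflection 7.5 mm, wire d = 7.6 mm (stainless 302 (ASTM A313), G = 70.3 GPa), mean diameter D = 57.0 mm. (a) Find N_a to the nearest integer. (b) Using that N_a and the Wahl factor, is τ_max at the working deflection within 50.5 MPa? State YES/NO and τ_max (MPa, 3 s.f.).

(a) 8 coils; (b) NO, τ_max = 58.8 MPa

N_a = Gd⁴/(8D³k) = (70.3×10³)(7.6⁴)/(8·57.0³·20) = 7.915 → N_a = 8
Actual rate k = Gd⁴/(8D³·8) = 19.788 N/mm
Working load F = kδ = 19.788·7.5 = 148.41 N
C = 57.0/7.6 = 7.5000; K_W = (4C−1)/(4C−4)+0.615/C = 1.1974
τ_max = K_W·8FD/(πd³) = 1.1974·49.073 = 58.759 MPa
τ_max > 50.5 MPa → exceeds allowable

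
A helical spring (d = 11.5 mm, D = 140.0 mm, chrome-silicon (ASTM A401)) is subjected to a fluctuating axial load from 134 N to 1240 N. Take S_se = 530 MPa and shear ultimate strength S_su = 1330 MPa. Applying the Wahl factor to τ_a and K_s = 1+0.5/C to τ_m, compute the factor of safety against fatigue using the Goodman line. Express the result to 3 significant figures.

C = D/d = 140.0/11.5 = 12.1739; K_W = (4C−1)/(4C−4)+0.615/C = 1.1176; K_s = 1+0.5/C = 1.0411
F_a = (F_max−F_min)/2 = 553 N; F_m = (F_max+F_min)/2 = 687 N
τ_a = K_W·8F_aD/(πd³) = 1.1176 × 129.63 = 144.88 MPa
τ_m = K_s·8F_mD/(πd³) = 1.0411 × 161.04 = 167.65 MPa
Goodman: 1/n_f = τ_a/S_se + τ_m/S_su = 144.88/530 + 167.65/1330 = 0.27335 + 0.12606 = 0.39941
n_f = 1/0.39941 = 2.504

2.50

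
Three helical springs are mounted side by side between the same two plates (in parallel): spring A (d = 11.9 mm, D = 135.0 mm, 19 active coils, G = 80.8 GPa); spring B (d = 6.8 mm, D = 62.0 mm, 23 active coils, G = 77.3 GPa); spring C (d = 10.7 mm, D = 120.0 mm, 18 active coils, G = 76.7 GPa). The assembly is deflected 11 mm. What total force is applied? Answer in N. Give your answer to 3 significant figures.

k_A = Gd⁴/(8D³N_a) = (80.8×10³)(11.9⁴)/(8·135.0³·19) = 4.3327 N/mm
k_B = Gd⁴/(8D³N_a) = (77.3×10³)(6.8⁴)/(8·62.0³·23) = 3.769 N/mm
k_C = Gd⁴/(8D³N_a) = (76.7×10³)(10.7⁴)/(8·120.0³·18) = 4.0404 N/mm
Parallel: k_eq = 4.3327 + 3.769 + 4.0404 = 12.142 N/mm
F = k_eq·δ = 12.142·11 = 133.56 N

134 N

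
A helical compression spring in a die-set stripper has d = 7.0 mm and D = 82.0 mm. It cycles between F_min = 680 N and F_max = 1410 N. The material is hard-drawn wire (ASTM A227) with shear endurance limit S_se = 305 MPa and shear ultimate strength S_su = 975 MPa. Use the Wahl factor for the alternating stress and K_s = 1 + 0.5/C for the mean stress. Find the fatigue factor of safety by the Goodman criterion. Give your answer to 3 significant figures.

0.668

C = D/d = 82.0/7.0 = 11.7143; K_W = (4C−1)/(4C−4)+0.615/C = 1.1225; K_s = 1+0.5/C = 1.0427
F_a = (F_max−F_min)/2 = 365 N; F_m = (F_max+F_min)/2 = 1045 N
τ_a = K_W·8F_aD/(πd³) = 1.1225 × 222.2 = 249.42 MPa
τ_m = K_s·8F_mD/(πd³) = 1.0427 × 636.17 = 663.33 MPa
Goodman: 1/n_f = τ_a/S_se + τ_m/S_su = 249.42/305 + 663.33/975 = 0.81779 + 0.68034 = 1.4981
n_f = 1/1.4981 = 0.6675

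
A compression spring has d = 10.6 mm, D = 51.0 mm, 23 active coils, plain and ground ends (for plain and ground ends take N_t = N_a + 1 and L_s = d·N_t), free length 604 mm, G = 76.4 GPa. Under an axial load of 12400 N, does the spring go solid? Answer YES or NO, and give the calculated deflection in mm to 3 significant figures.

NO, δ = 314 mm

k = Gd⁴/(8D³N_a) = (76.4×10³)(10.6⁴)/(8·51.0³·23) = 39.517 N/mm
N_t = 24; L_s = 10.6·24 = 254.4 mm; δ_solid = L₀ − L_s = 604 − 254.4 = 349.6 mm
δ = F/k = 12400/39.517 = 313.79 mm
δ < δ_solid → spring does not go solid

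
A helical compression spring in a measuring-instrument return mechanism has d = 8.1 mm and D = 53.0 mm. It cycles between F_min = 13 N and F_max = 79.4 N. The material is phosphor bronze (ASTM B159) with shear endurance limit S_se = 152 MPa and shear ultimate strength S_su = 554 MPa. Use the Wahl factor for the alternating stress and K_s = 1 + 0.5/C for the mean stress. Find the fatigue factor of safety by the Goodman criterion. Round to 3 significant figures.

11.0

C = D/d = 53.0/8.1 = 6.5432; K_W = (4C−1)/(4C−4)+0.615/C = 1.2293; K_s = 1+0.5/C = 1.0764
F_a = (F_max−F_min)/2 = 33.2 N; F_m = (F_max+F_min)/2 = 46.2 N
τ_a = K_W·8F_aD/(πd³) = 1.2293 × 8.4314 = 10.365 MPa
τ_m = K_s·8F_mD/(πd³) = 1.0764 × 11.733 = 12.629 MPa
Goodman: 1/n_f = τ_a/S_se + τ_m/S_su = 10.365/152 + 12.629/554 = 0.06819 + 0.02280 = 0.090985
n_f = 1/0.090985 = 10.99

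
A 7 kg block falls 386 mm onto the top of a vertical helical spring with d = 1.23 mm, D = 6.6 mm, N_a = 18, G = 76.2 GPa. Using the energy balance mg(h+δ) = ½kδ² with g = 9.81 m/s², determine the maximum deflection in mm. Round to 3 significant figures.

k = Gd⁴/(8D³N_a) = (76.2×10³)(1.23⁴)/(8·6.6³·18) = 4.2129 N/mm
W = mg = 7 × 9.81 = 68.67 N
½kδ² − Wδ − Wh = 0 → δ = (W + √(W² + 2kWh))/k
δ = (68.67 + √(4715.6 + 223339))/4.2129 = (68.67 + 477.55)/4.2129 = 129.65 mm

130 mm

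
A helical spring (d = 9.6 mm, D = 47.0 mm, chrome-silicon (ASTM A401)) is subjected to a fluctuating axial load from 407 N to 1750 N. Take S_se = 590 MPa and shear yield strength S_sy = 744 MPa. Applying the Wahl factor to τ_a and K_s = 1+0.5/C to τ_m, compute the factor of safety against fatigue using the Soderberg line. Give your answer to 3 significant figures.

2.39

C = D/d = 47.0/9.6 = 4.8958; K_W = (4C−1)/(4C−4)+0.615/C = 1.3181; K_s = 1+0.5/C = 1.1021
F_a = (F_max−F_min)/2 = 671.5 N; F_m = (F_max+F_min)/2 = 1078.5 N
τ_a = K_W·8F_aD/(πd³) = 1.3181 × 90.839 = 119.74 MPa
τ_m = K_s·8F_mD/(πd³) = 1.1021 × 145.9 = 160.8 MPa
Soderberg: 1/n_f = τ_a/S_se + τ_m/S_sy = 119.74/590 + 160.8/744 = 0.20294 + 0.21612 = 0.41907
n_f = 1/0.41907 = 2.386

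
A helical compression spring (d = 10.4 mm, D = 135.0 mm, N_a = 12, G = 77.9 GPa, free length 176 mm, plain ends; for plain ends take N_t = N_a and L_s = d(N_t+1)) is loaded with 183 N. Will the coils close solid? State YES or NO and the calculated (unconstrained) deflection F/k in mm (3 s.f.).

YES, δ = 47.4 mm

k = Gd⁴/(8D³N_a) = (77.9×10³)(10.4⁴)/(8·135.0³·12) = 3.8583 N/mm
N_t = 12; L_s = 10.4·13 = 135.2 mm; δ_solid = L₀ − L_s = 176 − 135.2 = 40.8 mm
δ = F/k = 183/3.8583 = 47.43 mm
δ ≥ δ_solid → spring goes solid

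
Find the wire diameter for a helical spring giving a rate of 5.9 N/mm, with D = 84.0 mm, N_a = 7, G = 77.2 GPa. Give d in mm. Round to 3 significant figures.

d = (8D³N_a·k / G)^(1/4) = (8·84.0³·7·5.9 / (77.2×10³))^0.25
  = (2536.7)^0.25 = 7.0968 mm

7.10 mm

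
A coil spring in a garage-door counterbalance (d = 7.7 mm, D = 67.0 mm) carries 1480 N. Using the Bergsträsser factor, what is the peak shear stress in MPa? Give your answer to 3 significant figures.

Spring index C = D/d = 67.0/7.7 = 8.7013
K_B = (4C+2)/(4C−3) = 36.805/31.805 = 1.1572
τ₀ = 8FD/(πd³) = 8·1480·67.0/(π·7.7³) = 793280/1434.2 = 553.1 MPa
τ_max = K·τ₀ = 1.1572 × 553.1 = 640.05 MPa

640 MPa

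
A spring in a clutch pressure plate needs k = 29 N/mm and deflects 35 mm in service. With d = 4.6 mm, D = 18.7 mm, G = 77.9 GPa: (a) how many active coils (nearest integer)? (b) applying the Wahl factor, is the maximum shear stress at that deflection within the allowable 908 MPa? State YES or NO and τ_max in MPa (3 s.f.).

N_a = Gd⁴/(8D³k) = (77.9×10³)(4.6⁴)/(8·18.7³·29) = 22.99 → N_a = 23
Actual rate k = Gd⁴/(8D³·23) = 28.989 N/mm
Working load F = kδ = 28.989·35 = 1014.6 N
C = 18.7/4.6 = 4.0652; K_W = (4C−1)/(4C−4)+0.615/C = 1.3960
τ_max = K_W·8FD/(πd³) = 1.3960·496.37 = 692.91 MPa
τ_max ≤ 908 MPa → acceptable

(a) 23 coils; (b) YES, τ_max = 693 MPa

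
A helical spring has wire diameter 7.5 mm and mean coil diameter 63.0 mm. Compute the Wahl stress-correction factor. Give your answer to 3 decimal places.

C = D/d = 63.0/7.5 = 8.4000
K_W = (4C−1)/(4C−4) + 0.615/C = 32.600/29.600 + 0.0732 = 1.1746

1.175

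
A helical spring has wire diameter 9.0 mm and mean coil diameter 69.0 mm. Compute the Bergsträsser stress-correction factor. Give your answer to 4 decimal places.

1.1807

C = D/d = 69.0/9.0 = 7.6667
K_B = (4C+2)/(4C−3) = 32.667/27.667 = 1.1807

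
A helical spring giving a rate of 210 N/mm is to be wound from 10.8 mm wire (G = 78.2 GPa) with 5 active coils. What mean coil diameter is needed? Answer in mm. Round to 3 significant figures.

50.2 mm

D = (Gd⁴/(8N_a·k))^(1/3) = (78.2×10³·10.8⁴/(8·5·210))^(1/3)
  = (126655)^(1/3) = 50.2197 mm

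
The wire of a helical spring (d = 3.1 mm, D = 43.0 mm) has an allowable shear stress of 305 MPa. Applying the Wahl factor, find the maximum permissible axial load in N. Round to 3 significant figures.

75.3 N

C = D/d = 43.0/3.1 = 13.8710
K_W = (4C−1)/(4C−4) + 0.615/C = 54.484/51.484 + 0.0443 = 1.1026
τ_max = K·8FD/(πd³) → F_max = τ_allow·πd³/(8DK)
F_max = 305·π·3.1³/(8·43.0·1.1026) = 28545/379.3 = 75.258 N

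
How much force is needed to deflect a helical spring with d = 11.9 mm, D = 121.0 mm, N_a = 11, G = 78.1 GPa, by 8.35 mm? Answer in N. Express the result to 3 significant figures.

83.9 N

k = Gd⁴/(8D³N_a) = (78.1×10³)(11.9⁴)/(8·121.0³·11) = 10.046 N/mm
F = k·δ = 10.046 × 8.35 = 83.885 N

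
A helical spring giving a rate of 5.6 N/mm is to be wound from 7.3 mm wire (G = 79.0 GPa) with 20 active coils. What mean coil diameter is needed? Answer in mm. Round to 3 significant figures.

63.0 mm

D = (Gd⁴/(8N_a·k))^(1/3) = (79.0×10³·7.3⁴/(8·20·5.6))^(1/3)
  = (250386)^(1/3) = 63.0285 mm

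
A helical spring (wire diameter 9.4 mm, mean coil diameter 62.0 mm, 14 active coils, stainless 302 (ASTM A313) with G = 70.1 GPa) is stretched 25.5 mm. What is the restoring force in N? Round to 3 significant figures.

k = Gd⁴/(8D³N_a) = (70.1×10³)(9.4⁴)/(8·62.0³·14) = 20.504 N/mm
F = k·δ = 20.504 × 25.5 = 522.85 N

523 N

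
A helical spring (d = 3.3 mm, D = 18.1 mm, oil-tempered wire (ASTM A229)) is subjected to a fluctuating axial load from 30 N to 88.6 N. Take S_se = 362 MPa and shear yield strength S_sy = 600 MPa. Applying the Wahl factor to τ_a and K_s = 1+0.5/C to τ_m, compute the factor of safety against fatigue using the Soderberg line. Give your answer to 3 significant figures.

3.69

C = D/d = 18.1/3.3 = 5.4848; K_W = (4C−1)/(4C−4)+0.615/C = 1.2794; K_s = 1+0.5/C = 1.0912
F_a = (F_max−F_min)/2 = 29.3 N; F_m = (F_max+F_min)/2 = 59.3 N
τ_a = K_W·8F_aD/(πd³) = 1.2794 × 37.579 = 48.077 MPa
τ_m = K_s·8F_mD/(πd³) = 1.0912 × 76.056 = 82.989 MPa
Soderberg: 1/n_f = τ_a/S_se + τ_m/S_sy = 48.077/362 + 82.989/600 = 0.13281 + 0.13831 = 0.27112
n_f = 1/0.27112 = 3.688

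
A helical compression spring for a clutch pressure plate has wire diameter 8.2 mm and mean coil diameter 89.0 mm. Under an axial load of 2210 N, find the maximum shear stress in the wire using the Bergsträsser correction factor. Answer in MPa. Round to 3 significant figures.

Spring index C = D/d = 89.0/8.2 = 10.8537
K_B = (4C+2)/(4C−3) = 45.415/40.415 = 1.1237
τ₀ = 8FD/(πd³) = 8·2210·89.0/(π·8.2³) = 1.57352e+06/1732.2 = 908.41 MPa
τ_max = K·τ₀ = 1.1237 × 908.41 = 1020.8 MPa

1020 MPa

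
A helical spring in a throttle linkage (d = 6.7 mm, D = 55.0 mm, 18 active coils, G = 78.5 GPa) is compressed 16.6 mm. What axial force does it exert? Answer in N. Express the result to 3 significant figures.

110 N

k = Gd⁴/(8D³N_a) = (78.5×10³)(6.7⁴)/(8·55.0³·18) = 6.6027 N/mm
F = k·δ = 6.6027 × 16.6 = 109.6 N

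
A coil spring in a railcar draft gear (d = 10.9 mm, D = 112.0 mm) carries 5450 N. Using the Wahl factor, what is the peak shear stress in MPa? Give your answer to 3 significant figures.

Spring index C = D/d = 112.0/10.9 = 10.2752
K_W = (4C−1)/(4C−4) + 0.615/C = 40.101/37.101 + 0.0599 = 1.1407
τ₀ = 8FD/(πd³) = 8·5450·112.0/(π·10.9³) = 4.8832e+06/4068.5 = 1200.3 MPa
τ_max = K·τ₀ = 1.1407 × 1200.3 = 1369.2 MPa

1370 MPa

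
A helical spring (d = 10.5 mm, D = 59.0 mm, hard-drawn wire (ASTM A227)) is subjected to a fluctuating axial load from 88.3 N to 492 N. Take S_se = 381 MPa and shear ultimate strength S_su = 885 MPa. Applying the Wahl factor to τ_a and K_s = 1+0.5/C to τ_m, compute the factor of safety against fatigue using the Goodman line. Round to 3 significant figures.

C = D/d = 59.0/10.5 = 5.6190; K_W = (4C−1)/(4C−4)+0.615/C = 1.2718; K_s = 1+0.5/C = 1.0890
F_a = (F_max−F_min)/2 = 201.85 N; F_m = (F_max+F_min)/2 = 290.15 N
τ_a = K_W·8F_aD/(πd³) = 1.2718 × 26.197 = 33.318 MPa
τ_m = K_s·8F_mD/(πd³) = 1.0890 × 37.657 = 41.008 MPa
Goodman: 1/n_f = τ_a/S_se + τ_m/S_su = 33.318/381 + 41.008/885 = 0.08745 + 0.04634 = 0.13379
n_f = 1/0.13379 = 7.475

7.47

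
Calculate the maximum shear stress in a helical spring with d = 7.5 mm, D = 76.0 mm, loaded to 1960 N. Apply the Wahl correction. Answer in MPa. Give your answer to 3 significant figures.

1030 MPa

Spring index C = D/d = 76.0/7.5 = 10.1333
K_W = (4C−1)/(4C−4) + 0.615/C = 39.533/36.533 + 0.0607 = 1.1428
τ₀ = 8FD/(πd³) = 8·1960·76.0/(π·7.5³) = 1.19168e+06/1325.4 = 899.14 MPa
τ_max = K·τ₀ = 1.1428 × 899.14 = 1027.5 MPa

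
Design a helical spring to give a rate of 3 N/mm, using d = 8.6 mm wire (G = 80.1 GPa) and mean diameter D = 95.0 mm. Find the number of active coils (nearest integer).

N_a = Gd⁴/(8D³k) = (80.1×10³ × 8.6⁴)/(8 × 95.0³ × 3)
    = 4.38154e+08 / 2.0577e+07 = 21.29 → 21 coils

21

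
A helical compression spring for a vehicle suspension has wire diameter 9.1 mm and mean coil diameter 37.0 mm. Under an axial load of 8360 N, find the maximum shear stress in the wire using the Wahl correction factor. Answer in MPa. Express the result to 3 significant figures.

1460 MPa

Spring index C = D/d = 37.0/9.1 = 4.0659
K_W = (4C−1)/(4C−4) + 0.615/C = 15.264/12.264 + 0.1513 = 1.3959
τ₀ = 8FD/(πd³) = 8·8360·37.0/(π·9.1³) = 2.47456e+06/2367.4 = 1045.3 MPa
τ_max = K·τ₀ = 1.3959 × 1045.3 = 1459.1 MPa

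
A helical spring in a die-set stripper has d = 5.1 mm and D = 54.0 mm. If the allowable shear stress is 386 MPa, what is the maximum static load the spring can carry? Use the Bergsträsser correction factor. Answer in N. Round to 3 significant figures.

C = D/d = 54.0/5.1 = 10.5882
K_B = (4C+2)/(4C−3) = 44.353/39.353 = 1.1271
τ_max = K·8FD/(πd³) → F_max = τ_allow·πd³/(8DK)
F_max = 386·π·5.1³/(8·54.0·1.1271) = 1.6086e+05/486.89 = 330.38 N

330 N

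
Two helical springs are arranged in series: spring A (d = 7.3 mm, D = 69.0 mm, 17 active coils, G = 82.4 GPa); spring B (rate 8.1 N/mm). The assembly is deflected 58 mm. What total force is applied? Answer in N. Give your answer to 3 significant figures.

k_A = Gd⁴/(8D³N_a) = (82.4×10³)(7.3⁴)/(8·69.0³·17) = 5.2376 N/mm
Series: 1/k_eq = 1/5.2376 + 1/8.1 = 0.31438; k_eq = 3.1808 N/mm
F = k_eq·δ = 3.1808·58 = 184.49 N

184 N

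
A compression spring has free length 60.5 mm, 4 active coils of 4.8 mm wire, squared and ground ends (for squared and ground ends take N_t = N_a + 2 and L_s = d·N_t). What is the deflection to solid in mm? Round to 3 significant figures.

N_t = 6; L_s = 4.8·6 = 28.8 mm
δ_solid = L₀ − L_s = 60.5 − 28.8 = 31.7 mm

31.7 mm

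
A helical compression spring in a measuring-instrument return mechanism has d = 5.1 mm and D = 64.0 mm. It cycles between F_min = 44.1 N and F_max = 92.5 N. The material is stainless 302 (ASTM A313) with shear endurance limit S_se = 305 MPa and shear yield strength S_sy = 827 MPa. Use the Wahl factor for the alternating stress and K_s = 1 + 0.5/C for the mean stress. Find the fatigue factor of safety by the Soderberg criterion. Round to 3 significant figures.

C = D/d = 64.0/5.1 = 12.5490; K_W = (4C−1)/(4C−4)+0.615/C = 1.1139; K_s = 1+0.5/C = 1.0398
F_a = (F_max−F_min)/2 = 24.2 N; F_m = (F_max+F_min)/2 = 68.3 N
τ_a = K_W·8F_aD/(πd³) = 1.1139 × 29.732 = 33.12 MPa
τ_m = K_s·8F_mD/(πd³) = 1.0398 × 83.913 = 87.257 MPa
Soderberg: 1/n_f = τ_a/S_se + τ_m/S_sy = 33.12/305 + 87.257/827 = 0.10859 + 0.10551 = 0.2141
n_f = 1/0.2141 = 4.671

4.67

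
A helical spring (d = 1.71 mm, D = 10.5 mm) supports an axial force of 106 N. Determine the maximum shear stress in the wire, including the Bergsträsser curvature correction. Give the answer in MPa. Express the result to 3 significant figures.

698 MPa

Spring index C = D/d = 10.5/1.71 = 6.1404
K_B = (4C+2)/(4C−3) = 26.561/21.561 = 1.2319
τ₀ = 8FD/(πd³) = 8·106·10.5/(π·1.71³) = 8904/15.709 = 566.82 MPa
τ_max = K·τ₀ = 1.2319 × 566.82 = 698.27 MPa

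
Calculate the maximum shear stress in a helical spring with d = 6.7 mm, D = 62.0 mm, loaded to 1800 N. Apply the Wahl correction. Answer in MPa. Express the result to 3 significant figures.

Spring index C = D/d = 62.0/6.7 = 9.2537
K_W = (4C−1)/(4C−4) + 0.615/C = 36.015/33.015 + 0.0665 = 1.1573
τ₀ = 8FD/(πd³) = 8·1800·62.0/(π·6.7³) = 892800/944.87 = 944.89 MPa
τ_max = K·τ₀ = 1.1573 × 944.89 = 1093.5 MPa

1090 MPa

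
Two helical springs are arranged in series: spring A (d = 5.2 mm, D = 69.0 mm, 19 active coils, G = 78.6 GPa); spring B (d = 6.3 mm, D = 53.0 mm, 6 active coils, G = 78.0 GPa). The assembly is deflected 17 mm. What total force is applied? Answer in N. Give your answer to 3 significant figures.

k_A = Gd⁴/(8D³N_a) = (78.6×10³)(5.2⁴)/(8·69.0³·19) = 1.1509 N/mm
k_B = Gd⁴/(8D³N_a) = (78.0×10³)(6.3⁴)/(8·53.0³·6) = 17.194 N/mm
Series: 1/k_eq = 1/1.1509 + 1/17.194 = 0.92703; k_eq = 1.0787 N/mm
F = k_eq·δ = 1.0787·17 = 18.338 N

18.3 N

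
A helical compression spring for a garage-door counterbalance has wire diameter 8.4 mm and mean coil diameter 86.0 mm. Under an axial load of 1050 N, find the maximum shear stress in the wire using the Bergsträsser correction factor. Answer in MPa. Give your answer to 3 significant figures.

439 MPa

Spring index C = D/d = 86.0/8.4 = 10.2381
K_B = (4C+2)/(4C−3) = 42.952/37.952 = 1.1317
τ₀ = 8FD/(πd³) = 8·1050·86.0/(π·8.4³) = 722400/1862 = 387.96 MPa
τ_max = K·τ₀ = 1.1317 × 387.96 = 439.07 MPa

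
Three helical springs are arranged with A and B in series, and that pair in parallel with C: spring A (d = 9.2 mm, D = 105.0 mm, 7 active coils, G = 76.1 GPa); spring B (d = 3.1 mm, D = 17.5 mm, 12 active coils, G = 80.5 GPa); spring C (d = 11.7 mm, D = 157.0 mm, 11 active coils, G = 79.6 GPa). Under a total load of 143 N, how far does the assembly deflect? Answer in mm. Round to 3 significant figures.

14.7 mm

k_A = Gd⁴/(8D³N_a) = (76.1×10³)(9.2⁴)/(8·105.0³·7) = 8.4097 N/mm
k_B = Gd⁴/(8D³N_a) = (80.5×10³)(3.1⁴)/(8·17.5³·12) = 14.45 N/mm
k_C = Gd⁴/(8D³N_a) = (79.6×10³)(11.7⁴)/(8·157.0³·11) = 4.38 N/mm
Springs A,B series: k_AB = 1/(1/8.4097+1/14.45) = 5.3159 N/mm; parallel with C: k_eq = 5.3159+4.38 = 9.6959 N/mm
δ = F/k_eq = 143/9.6959 = 14.749 mm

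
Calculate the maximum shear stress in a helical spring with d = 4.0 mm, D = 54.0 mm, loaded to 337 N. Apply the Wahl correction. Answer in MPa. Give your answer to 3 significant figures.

Spring index C = D/d = 54.0/4.0 = 13.5000
K_W = (4C−1)/(4C−4) + 0.615/C = 53.000/50.000 + 0.0456 = 1.1056
τ₀ = 8FD/(πd³) = 8·337·54.0/(π·4.0³) = 145584/201.06 = 724.08 MPa
τ_max = K·τ₀ = 1.1056 × 724.08 = 800.51 MPa

801 MPa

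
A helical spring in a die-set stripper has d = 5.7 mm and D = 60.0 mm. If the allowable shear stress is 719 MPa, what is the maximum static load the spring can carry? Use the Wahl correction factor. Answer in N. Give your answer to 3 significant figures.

C = D/d = 60.0/5.7 = 10.5263
K_W = (4C−1)/(4C−4) + 0.615/C = 41.105/38.105 + 0.0584 = 1.1372
τ_max = K·8FD/(πd³) → F_max = τ_allow·πd³/(8DK)
F_max = 719·π·5.7³/(8·60.0·1.1372) = 4.1831e+05/545.83 = 766.38 N

766 N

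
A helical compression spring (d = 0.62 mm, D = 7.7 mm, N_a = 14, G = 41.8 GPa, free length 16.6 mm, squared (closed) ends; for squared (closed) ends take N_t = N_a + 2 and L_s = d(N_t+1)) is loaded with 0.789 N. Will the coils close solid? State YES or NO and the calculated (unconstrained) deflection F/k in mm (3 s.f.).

YES, δ = 6.53 mm

k = Gd⁴/(8D³N_a) = (41.8×10³)(0.62⁴)/(8·7.7³·14) = 0.1208 N/mm
N_t = 16; L_s = 0.62·17 = 10.54 mm; δ_solid = L₀ − L_s = 16.6 − 10.54 = 6.06 mm
δ = F/k = 0.789/0.1208 = 6.5317 mm
δ ≥ δ_solid → spring goes solid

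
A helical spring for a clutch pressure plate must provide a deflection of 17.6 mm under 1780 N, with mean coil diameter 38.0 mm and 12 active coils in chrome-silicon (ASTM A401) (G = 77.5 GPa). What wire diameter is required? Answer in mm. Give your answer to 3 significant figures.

Required rate k = F/δ = 1780/17.6 = 101.14 N/mm
d = (8D³N_a·k / G)^(1/4) = (8·38.0³·12·101.14 / (77.5×10³))^0.25
  = (6874.3)^0.25 = 9.1056 mm

9.11 mm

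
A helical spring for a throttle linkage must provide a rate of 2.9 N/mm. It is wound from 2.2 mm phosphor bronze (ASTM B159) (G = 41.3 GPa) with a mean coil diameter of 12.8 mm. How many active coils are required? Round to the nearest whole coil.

20

N_a = Gd⁴/(8D³k) = (41.3×10³ × 2.2⁴)/(8 × 12.8³ × 2.9)
    = 967477 / 48653.9 = 19.88 → 20 coils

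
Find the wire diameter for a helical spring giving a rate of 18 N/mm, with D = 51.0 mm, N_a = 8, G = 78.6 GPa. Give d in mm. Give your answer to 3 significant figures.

6.64 mm

d = (8D³N_a·k / G)^(1/4) = (8·51.0³·8·18 / (78.6×10³))^0.25
  = (1944.2)^0.25 = 6.6403 mm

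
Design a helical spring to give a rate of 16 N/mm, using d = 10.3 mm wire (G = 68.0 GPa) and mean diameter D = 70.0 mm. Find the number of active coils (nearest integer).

N_a = Gd⁴/(8D³k) = (68.0×10³ × 10.3⁴)/(8 × 70.0³ × 16)
    = 7.65346e+08 / 4.3904e+07 = 17.43 → 17 coils

17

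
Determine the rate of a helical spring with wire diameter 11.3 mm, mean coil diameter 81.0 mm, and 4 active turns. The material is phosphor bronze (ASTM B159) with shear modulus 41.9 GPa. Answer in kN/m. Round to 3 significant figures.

k = Gd⁴/(8D³N_a) = (41.9×10³ × 11.3⁴) / (8 × 81.0³ × 4)
  = 6.83168e+08 / 1.70061e+07 = 40.172 N/mm

40.2 kN/m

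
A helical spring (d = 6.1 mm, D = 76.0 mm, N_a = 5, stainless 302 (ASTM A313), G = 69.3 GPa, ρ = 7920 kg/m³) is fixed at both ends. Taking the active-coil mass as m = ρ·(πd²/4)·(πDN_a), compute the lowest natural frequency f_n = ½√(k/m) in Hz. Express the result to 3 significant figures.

70.3 Hz

k = Gd⁴/(8D³N_a) = (69.3×10³)(6.1⁴)/(8·76.0³·5) = 5.4645 N/mm = 5464.5 N/m
Wire length L = πDN_a = π·76.0·5 = 1193.8 mm
m = ρ·(πd²/4)·L = 7920 × 29.225×10⁻⁶ m² × 1.1938 m = 0.27632 kg
f_n = ½√(k/m) = 0.5·√(5464.5/0.27632) = 0.5·√(19776) = 70.314 Hz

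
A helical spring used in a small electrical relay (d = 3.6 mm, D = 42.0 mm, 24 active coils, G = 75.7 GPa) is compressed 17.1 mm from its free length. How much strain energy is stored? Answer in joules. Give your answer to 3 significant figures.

0.131 J

k = Gd⁴/(8D³N_a) = (75.7×10³)(3.6⁴)/(8·42.0³·24) = 0.89383 N/mm
U = ½kδ² = 0.5 × 0.89383 × 17.1² = 130.68 N·mm = 0.13068 J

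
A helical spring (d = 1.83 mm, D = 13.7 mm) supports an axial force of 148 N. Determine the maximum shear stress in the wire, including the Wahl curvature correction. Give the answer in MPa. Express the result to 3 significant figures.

1010 MPa

Spring index C = D/d = 13.7/1.83 = 7.4863
K_W = (4C−1)/(4C−4) + 0.615/C = 28.945/25.945 + 0.0821 = 1.1978
τ₀ = 8FD/(πd³) = 8·148·13.7/(π·1.83³) = 16220.8/19.253 = 842.5 MPa
τ_max = K·τ₀ = 1.1978 × 842.5 = 1009.1 MPa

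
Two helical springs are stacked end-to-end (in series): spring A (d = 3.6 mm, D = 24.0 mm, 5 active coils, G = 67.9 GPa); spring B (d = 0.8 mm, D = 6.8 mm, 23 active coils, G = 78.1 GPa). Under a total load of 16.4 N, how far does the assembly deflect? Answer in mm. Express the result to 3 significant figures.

k_A = Gd⁴/(8D³N_a) = (67.9×10³)(3.6⁴)/(8·24.0³·5) = 20.625 N/mm
k_B = Gd⁴/(8D³N_a) = (78.1×10³)(0.8⁴)/(8·6.8³·23) = 0.55293 N/mm
Series: 1/k_eq = 1/20.625 + 1/0.55293 = 1.857; k_eq = 0.53849 N/mm
δ = F/k_eq = 16.4/0.53849 = 30.456 mm

30.5 mm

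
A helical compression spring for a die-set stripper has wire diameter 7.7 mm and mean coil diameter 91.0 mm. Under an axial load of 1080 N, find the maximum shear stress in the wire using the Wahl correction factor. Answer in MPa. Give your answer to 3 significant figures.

615 MPa

Spring index C = D/d = 91.0/7.7 = 11.8182
K_W = (4C−1)/(4C−4) + 0.615/C = 46.273/43.273 + 0.0520 = 1.1214
τ₀ = 8FD/(πd³) = 8·1080·91.0/(π·7.7³) = 786240/1434.2 = 548.19 MPa
τ_max = K·τ₀ = 1.1214 × 548.19 = 614.72 MPa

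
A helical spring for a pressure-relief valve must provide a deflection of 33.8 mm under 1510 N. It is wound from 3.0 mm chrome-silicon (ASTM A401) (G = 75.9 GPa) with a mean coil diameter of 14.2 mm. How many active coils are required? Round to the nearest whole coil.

Required rate k = F/δ = 1510/33.8 = 44.675 N/mm
N_a = Gd⁴/(8D³k) = (75.9×10³ × 3.0⁴)/(8 × 14.2³ × 44.675)
    = 6.1479e+06 / 1.02333e+06 = 6.008 → 6 coils

6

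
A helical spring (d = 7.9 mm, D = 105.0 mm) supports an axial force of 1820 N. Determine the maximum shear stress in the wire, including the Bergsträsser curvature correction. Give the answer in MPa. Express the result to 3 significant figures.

1090 MPa

Spring index C = D/d = 105.0/7.9 = 13.2911
K_B = (4C+2)/(4C−3) = 55.165/50.165 = 1.0997
τ₀ = 8FD/(πd³) = 8·1820·105.0/(π·7.9³) = 1.5288e+06/1548.9 = 987.01 MPa
τ_max = K·τ₀ = 1.0997 × 987.01 = 1085.4 MPa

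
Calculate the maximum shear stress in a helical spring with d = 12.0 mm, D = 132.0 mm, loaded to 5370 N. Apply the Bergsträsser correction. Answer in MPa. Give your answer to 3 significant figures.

1170 MPa

Spring index C = D/d = 132.0/12.0 = 11.0000
K_B = (4C+2)/(4C−3) = 46.000/41.000 = 1.1220
τ₀ = 8FD/(πd³) = 8·5370·132.0/(π·12.0³) = 5.67072e+06/5428.7 = 1044.6 MPa
τ_max = K·τ₀ = 1.1220 × 1044.6 = 1172 MPa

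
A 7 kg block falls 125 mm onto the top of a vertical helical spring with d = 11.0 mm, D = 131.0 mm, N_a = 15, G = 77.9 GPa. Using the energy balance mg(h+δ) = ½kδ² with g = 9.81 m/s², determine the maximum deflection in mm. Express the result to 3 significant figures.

82.0 mm

k = Gd⁴/(8D³N_a) = (77.9×10³)(11.0⁴)/(8·131.0³·15) = 4.2278 N/mm
W = mg = 7 × 9.81 = 68.67 N
½kδ² − Wδ − Wh = 0 → δ = (W + √(W² + 2kWh))/k
δ = (68.67 + √(4715.6 + 72580.5))/4.2278 = (68.67 + 278.02)/4.2278 = 82.003 mm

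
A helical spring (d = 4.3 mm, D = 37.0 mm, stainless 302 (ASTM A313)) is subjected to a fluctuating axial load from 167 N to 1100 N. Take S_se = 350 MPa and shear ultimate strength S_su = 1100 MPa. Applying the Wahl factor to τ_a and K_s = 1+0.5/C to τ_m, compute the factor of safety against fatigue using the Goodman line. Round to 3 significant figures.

0.389

C = D/d = 37.0/4.3 = 8.6047; K_W = (4C−1)/(4C−4)+0.615/C = 1.1701; K_s = 1+0.5/C = 1.0581
F_a = (F_max−F_min)/2 = 466.5 N; F_m = (F_max+F_min)/2 = 633.5 N
τ_a = K_W·8F_aD/(πd³) = 1.1701 × 552.83 = 646.86 MPa
τ_m = K_s·8F_mD/(πd³) = 1.0581 × 750.73 = 794.35 MPa
Goodman: 1/n_f = τ_a/S_se + τ_m/S_su = 646.86/350 + 794.35/1100 = 1.84817 + 0.72214 = 2.5703
n_f = 1/2.5703 = 0.3891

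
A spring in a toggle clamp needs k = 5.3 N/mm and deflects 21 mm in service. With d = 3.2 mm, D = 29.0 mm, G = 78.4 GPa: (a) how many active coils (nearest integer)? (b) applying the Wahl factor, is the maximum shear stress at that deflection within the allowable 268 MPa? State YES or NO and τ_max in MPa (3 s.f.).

(a) 8 coils; (b) NO, τ_max = 289 MPa

N_a = Gd⁴/(8D³k) = (78.4×10³)(3.2⁴)/(8·29.0³·5.3) = 7.95 → N_a = 8
Actual rate k = Gd⁴/(8D³·8) = 5.2667 N/mm
Working load F = kδ = 5.2667·21 = 110.6 N
C = 29.0/3.2 = 9.0625; K_W = (4C−1)/(4C−4)+0.615/C = 1.1609
τ_max = K_W·8FD/(πd³) = 1.1609·249.26 = 289.36 MPa
τ_max > 268 MPa → exceeds allowable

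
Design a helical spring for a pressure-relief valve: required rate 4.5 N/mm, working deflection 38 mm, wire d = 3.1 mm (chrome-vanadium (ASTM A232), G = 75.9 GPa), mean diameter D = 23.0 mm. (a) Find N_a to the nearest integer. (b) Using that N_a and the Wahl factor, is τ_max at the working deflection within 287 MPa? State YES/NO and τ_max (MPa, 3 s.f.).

(a) 16 coils; (b) NO, τ_max = 403 MPa

N_a = Gd⁴/(8D³k) = (75.9×10³)(3.1⁴)/(8·23.0³·4.5) = 16 → N_a = 16
Actual rate k = Gd⁴/(8D³·16) = 4.5009 N/mm
Working load F = kδ = 4.5009·38 = 171.03 N
C = 23.0/3.1 = 7.4194; K_W = (4C−1)/(4C−4)+0.615/C = 1.1997
τ_max = K_W·8FD/(πd³) = 1.1997·336.25 = 403.41 MPa
τ_max > 287 MPa → exceeds allowable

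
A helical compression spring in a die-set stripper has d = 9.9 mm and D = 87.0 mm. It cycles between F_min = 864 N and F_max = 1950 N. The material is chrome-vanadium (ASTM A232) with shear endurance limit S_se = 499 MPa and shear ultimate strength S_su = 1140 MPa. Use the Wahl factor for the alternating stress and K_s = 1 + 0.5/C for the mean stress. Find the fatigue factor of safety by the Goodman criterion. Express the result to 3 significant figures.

1.70

C = D/d = 87.0/9.9 = 8.7879; K_W = (4C−1)/(4C−4)+0.615/C = 1.1663; K_s = 1+0.5/C = 1.0569
F_a = (F_max−F_min)/2 = 543 N; F_m = (F_max+F_min)/2 = 1407 N
τ_a = K_W·8F_aD/(πd³) = 1.1663 × 123.98 = 144.6 MPa
τ_m = K_s·8F_mD/(πd³) = 1.0569 × 321.25 = 339.53 MPa
Goodman: 1/n_f = τ_a/S_se + τ_m/S_su = 144.6/499 + 339.53/1140 = 0.28977 + 0.29783 = 0.58761
n_f = 1/0.58761 = 1.702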